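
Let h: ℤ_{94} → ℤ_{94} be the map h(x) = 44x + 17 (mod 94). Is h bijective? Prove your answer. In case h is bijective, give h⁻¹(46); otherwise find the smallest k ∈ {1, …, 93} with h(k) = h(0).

We have gcd(44, 94) = 2 > 1. Taking s = 0 and t = 47: h(0) = 17 and h(47) = 44·47 + 17 = 2085 ≡ 17 (mod 94).
So h(0) = h(47) while 0 ≠ 47, therefore h is not injective, hence not bijective.
Since h is not bijective, we find the least positive k with h(k) = h(0): this means 44k ≡ 0 (mod 94), i.e. 94 ∣ 44k. Since gcd(44, 94) = 2, dividing through by 2 this holds exactly when 47 ∣ 22k, and as gcd(22, 47) = 1, exactly when 47 ∣ k.
The smallest positive such k is 47.

47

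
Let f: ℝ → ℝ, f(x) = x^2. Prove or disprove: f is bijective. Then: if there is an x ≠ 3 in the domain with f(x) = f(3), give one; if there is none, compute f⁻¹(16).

f(3) = 9 = (−3)^2 = f(−3) (since 2 is even), with 3 ≠ −3. So f is not injective, hence not bijective.
For the follow-up, such an x exists: taking x = −3 ∈ ℝ gives f(−3) = 9 = f(3) with −3 ≠ 3.

-3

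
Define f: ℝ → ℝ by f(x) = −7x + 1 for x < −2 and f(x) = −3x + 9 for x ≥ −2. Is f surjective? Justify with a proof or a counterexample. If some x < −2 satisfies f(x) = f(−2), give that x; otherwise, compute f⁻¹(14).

Both pieces are strictly decreasing (slopes −7 and −3), so each is injective on its own interval.
The left piece maps (−∞, −2) onto (15, ∞); the right piece maps [−2, ∞) onto (−∞, 15].
These images together cover ℝ, so f is surjective.
Because the two images are disjoint, no x < −2 has f(x) = f(−2), so we compute f⁻¹(14): 14 lies in (−∞, 15], so solve −3x + 9 = 14: x = (14 − 9)/(−3) = −5/3.

-5/3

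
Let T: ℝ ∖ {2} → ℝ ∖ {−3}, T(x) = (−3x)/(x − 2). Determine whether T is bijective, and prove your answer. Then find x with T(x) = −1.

-1

Suppose T(x_1) = T(x_2). Cross-multiplying: (−3x_1)(x_2 − 2) = (−3x_2)(x_1 − 2).
Expanding both sides and cancelling the symmetric terms leaves 6·(x_1 − x_2) = 0. Since 6 ≠ 0, x_1 = x_2. Therefore T is injective.
For any y ≠ −3, solving y(x − 2) = −3x for x gives a well-defined x ≠ 2. So T is surjective.
Therefore T is bijective.
Solving T(x) = −1: cross-multiplying gives −3x = −1(x − 2), which rearranges to −2x = 2, so x = −1.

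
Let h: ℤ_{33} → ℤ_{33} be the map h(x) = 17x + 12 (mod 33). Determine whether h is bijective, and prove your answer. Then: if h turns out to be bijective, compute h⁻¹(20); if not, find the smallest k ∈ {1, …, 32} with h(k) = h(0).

By definition, h is injective when h(a) = h(b) forces a = b.
If h(a) = h(b), then 17a ≡ 17b (mod 33). Because gcd(17, 33) = 1, we may cancel 17 to get a ≡ b (mod 33).
We now compute 17⁻¹ mod 33 explicitly. Euclid's algorithm: 33 = 1·17 + 16, 17 = 1·16 + 1; back-substituting gives 1 = 2·17 − 1·33, so 17⁻¹ ≡ 2 (mod 33).
For any y ∈ ℤ_{33}, x = 2(y − 12) mod 33 satisfies h(x) = 17·2(y − 12) + 12 ≡ y (since 17·2 ≡ 1 mod 33). So every y has a preimage.
Therefore h is bijective.
Since h is bijective, we compute h⁻¹(20): solve 17x + 12 ≡ 20 (mod 33), i.e. 17x ≡ 8 (mod 33).
Multiplying by 17⁻¹ = 2 gives x ≡ 2·8 = 16 ≡ 16 (mod 33).
Check: h(16) = 17·16 + 12 = 284 = 8·33 + 20 ≡ 20 (mod 33).

16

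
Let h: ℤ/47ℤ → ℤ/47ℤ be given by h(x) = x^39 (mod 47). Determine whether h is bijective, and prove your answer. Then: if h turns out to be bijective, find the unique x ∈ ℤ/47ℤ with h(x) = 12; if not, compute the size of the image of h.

Since 47 is prime, the nonzero elements of ℤ/47ℤ form a cyclic group of order 46.
As gcd(39, 46) = 1, raising to the 39th power is a bijection on this group: if x_1^39 ≡ x_2^39 then (x_1x_2^{−1})^39 = 1, and the only element of order dividing gcd(39, 46) = 1 is 1, so x_1 = x_2.
With h(0) = 0 this makes h injective on all of ℤ/47ℤ, hence bijective (finite equal-size domain and codomain). In particular h is bijective.
Since h is bijective, we find the preimage of 12. The inverse of x ↦ x^39 on (ℤ/47ℤ)^× is x ↦ x^13, because 39·13 = 507 = 11·46 + 1 ≡ 1 (mod 46) and x^{46} = 1 for x ≠ 0 (Fermat). So h⁻¹(12) = 12^13 mod 47.
Repeated squaring mod 47: 12^1 ≡ 12, 12^2 ≡ 12² = 144 ≡ 3, 12^4 ≡ 3² = 9, 12^8 ≡ 9² = 81 ≡ 34. Since 13 = 8 + 4 + 1, 12^13 ≡ 34·9·12: 34·9 = 306 ≡ 24, then 24·12 = 288 ≡ 6. So 12^13 ≡ 6 (mod 47).
Hence h⁻¹(12) = 6.

6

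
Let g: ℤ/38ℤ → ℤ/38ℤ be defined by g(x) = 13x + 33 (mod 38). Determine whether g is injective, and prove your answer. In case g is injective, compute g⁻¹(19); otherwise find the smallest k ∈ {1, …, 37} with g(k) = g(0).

34

Suppose g(x_1) = g(x_2) in ℤ/38ℤ. Then 13x_1 + 33 ≡ 13x_2 + 33 (mod 38), hence 13(x_1 − x_2) ≡ 0 (mod 38).
Since gcd(13, 38) = 1, 13 is invertible modulo 38, hence x_1 − x_2 ≡ 0 (mod 38), i.e. x_1 = x_2.
So g is injective.
We now compute 13⁻¹ mod 38 explicitly. Euclid's algorithm: 38 = 2·13 + 12, 13 = 1·12 + 1; back-substituting gives 1 = 3·13 − 1·38, so 13⁻¹ ≡ 3 (mod 38).
Since g is injective, we compute g⁻¹(19): solve 13x + 33 ≡ 19 (mod 38), i.e. 13x ≡ 24 (mod 38).
Multiplying by 13⁻¹ = 3 gives x ≡ 3·24 = 72 = 1·38 + 34 ≡ 34 (mod 38).
Check: g(34) = 13·34 + 33 = 475 = 12·38 + 19 ≡ 19 (mod 38).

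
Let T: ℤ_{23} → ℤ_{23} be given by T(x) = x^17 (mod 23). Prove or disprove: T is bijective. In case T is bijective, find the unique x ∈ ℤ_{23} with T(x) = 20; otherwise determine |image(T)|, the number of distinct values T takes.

Since 23 is prime, the nonzero elements of ℤ_{23} form a cyclic group of order 22.
As gcd(17, 22) = 1, raising to the 17th power is a bijection on this group: if x_1^17 ≡ x_2^17 then (x_1x_2^{−1})^17 = 1, and the only element of order dividing gcd(17, 22) = 1 is 1, so x_1 = x_2.
With T(0) = 0 this makes T injective on all of ℤ_{23}, hence bijective (finite equal-size domain and codomain). In particular T is bijective.
Since T is bijective, we find the preimage of 20. The inverse of x ↦ x^17 on (ℤ_{23})^× is x ↦ x^13, because 17·13 = 221 = 10·22 + 1 ≡ 1 (mod 22) and x^{22} = 1 for x ≠ 0 (Fermat). So T⁻¹(20) = 20^13 mod 23.
Repeated squaring mod 23: 20^1 ≡ 20, 20^2 ≡ 20² = 400 ≡ 9, 20^4 ≡ 9² = 81 ≡ 12, 20^8 ≡ 12² = 144 ≡ 6. Since 13 = 8 + 4 + 1, 20^13 ≡ 6·12·20: 6·12 = 72 ≡ 3, then 3·20 = 60 ≡ 14. So 20^13 ≡ 14 (mod 23).
Hence T⁻¹(20) = 14.

14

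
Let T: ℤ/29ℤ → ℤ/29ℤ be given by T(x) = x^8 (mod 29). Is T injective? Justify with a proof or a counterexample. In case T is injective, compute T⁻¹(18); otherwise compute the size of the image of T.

8

T(2): Repeated squaring mod 29: 2^1 ≡ 2, 2^2 ≡ 2² = 4, 2^4 ≡ 4² = 16, 2^8 ≡ 16² = 256 ≡ 24. So 2^8 ≡ 24 (mod 29).
T(5): Repeated squaring mod 29: 5^1 ≡ 5, 5^2 ≡ 5² = 25, 5^4 ≡ 25² = 625 ≡ 16, 5^8 ≡ 16² = 256 ≡ 24. So 5^8 ≡ 24 (mod 29).
So T(2) = T(5) = 24 while 2 ≠ 5, hence T is not injective.
Since T is not injective, we determine |image(T)|. Computing x^8 mod 29 for each x (by repeated squaring, reducing mod 29 at every step), the values T(0), T(1), …, T(28) are: 0, 1, 24, 7, 25, 24, 23, 7, 20, 20, 25, 16, 1, 16, 23, 23, 16, 1, 16, 25, 20, 20, 7, 23, 24, 25, 7, 24, 1.
The distinct values are {0, 1, 7, 16, 20, 23, 24, 25}; there are 8 of them.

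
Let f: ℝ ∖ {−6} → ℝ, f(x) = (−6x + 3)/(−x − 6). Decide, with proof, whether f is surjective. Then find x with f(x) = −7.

If f(x) = 6, cross-multiplying gives −1(−6x + 3) = −6(−x − 6), which simplifies to −3 = 36 — false.  So 6 has no preimage and f is not surjective.
Solving f(x) = −7: cross-multiplying gives −6x + 3 = −7(−x − 6), which rearranges to −13x = 39, so x = −3.

-3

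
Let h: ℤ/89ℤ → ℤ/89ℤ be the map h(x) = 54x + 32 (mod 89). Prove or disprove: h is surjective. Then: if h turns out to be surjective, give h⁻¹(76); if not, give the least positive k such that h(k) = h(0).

Since gcd(54, 89) = 1, 54 is invertible modulo 89. Euclid's algorithm: 89 = 1·54 + 35, 54 = 1·35 + 19, 35 = 1·19 + 16, 19 = 1·16 + 3, 16 = 5·3 + 1; back-substituting gives 1 = 61·54 − 37·89, so 54⁻¹ ≡ 61 (mod 89).
For any y ∈ ℤ/89ℤ, x = 61(y − 32) mod 89 satisfies h(x) = 54·61(y − 32) + 32 ≡ y (since 54·61 ≡ 1 mod 89). So every y has a preimage.
Therefore h is surjective.
Since h is surjective, we compute h⁻¹(76): solve 54x + 32 ≡ 76 (mod 89), i.e. 54x ≡ 44 (mod 89).
Multiplying by 54⁻¹ = 61 gives x ≡ 61·44 = 2684 = 30·89 + 14 ≡ 14 (mod 89).
Check: h(14) = 54·14 + 32 = 788 = 8·89 + 76 ≡ 76 (mod 89).

14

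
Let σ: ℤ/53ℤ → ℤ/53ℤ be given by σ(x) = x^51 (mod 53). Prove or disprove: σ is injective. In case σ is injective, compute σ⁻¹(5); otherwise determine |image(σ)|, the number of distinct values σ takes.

32

Since 53 is prime, the nonzero elements of ℤ/53ℤ form a cyclic group of order 52.
As gcd(51, 52) = 1, raising to the 51st power is a bijection on this group: if s^51 ≡ t^51 then (st^{−1})^51 = 1, and the only element of order dividing gcd(51, 52) = 1 is 1, so s = t.
With σ(0) = 0 this makes σ injective on all of ℤ/53ℤ, hence bijective (finite equal-size domain and codomain). In particular σ is injective.
Since σ is injective, we find the preimage of 5. The inverse of x ↦ x^51 on (ℤ/53ℤ)^× is x ↦ x^51, because 51·51 = 2601 = 50·52 + 1 ≡ 1 (mod 52) and x^{52} = 1 for x ≠ 0 (Fermat). So σ⁻¹(5) = 5^51 mod 53.
Repeated squaring mod 53: 5^1 ≡ 5, 5^2 ≡ 5² = 25, 5^4 ≡ 25² = 625 ≡ 42, 5^8 ≡ 42² = 1764 ≡ 15, 5^16 ≡ 15² = 225 ≡ 13, 5^32 ≡ 13² = 169 ≡ 10. Since 51 = 32 + 16 + 2 + 1, 5^51 ≡ 10·13·25·5: 10·13 = 130 ≡ 24, then 24·25 = 600 ≡ 17, then 17·5 = 85 ≡ 32. So 5^51 ≡ 32 (mod 53).
Hence σ⁻¹(5) = 32.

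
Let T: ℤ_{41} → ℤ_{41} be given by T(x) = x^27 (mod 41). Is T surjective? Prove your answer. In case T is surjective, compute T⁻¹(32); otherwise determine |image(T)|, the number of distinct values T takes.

Since 41 is prime, the nonzero elements of ℤ_{41} form a cyclic group of order 40.
As gcd(27, 40) = 1, raising to the 27th power is a bijection on this group: if u^27 ≡ v^27 then (uv^{−1})^27 = 1, and the only element of order dividing gcd(27, 40) = 1 is 1, so u = v.
With T(0) = 0 this makes T injective on all of ℤ_{41}, hence bijective (finite equal-size domain and codomain). In particular T is surjective.
Since T is surjective, we find the preimage of 32. The inverse of x ↦ x^27 on (ℤ_{41})^× is x ↦ x^3, because 27·3 = 81 = 2·40 + 1 ≡ 1 (mod 40) and x^{40} = 1 for x ≠ 0 (Fermat). So T⁻¹(32) = 32^3 mod 41.
Repeated squaring mod 41: 32^1 ≡ 32, 32^2 ≡ 32² = 1024 ≡ 40. Since 3 = 2 + 1, 32^3 ≡ 40·32: 40·32 = 1280 ≡ 9. So 32^3 ≡ 9 (mod 41).
Hence T⁻¹(32) = 9.

9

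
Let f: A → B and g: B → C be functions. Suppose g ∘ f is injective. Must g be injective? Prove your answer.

not injective

No. Take A = {0, 1}, B = {0, 1, 2, 3, 4}, C = {0, 1, 2, 3, 4}, f(a) = a for each a ∈ A, and g(b) = 3 if b ∈ {3, 4} else g(b) = b.
Then g ∘ f = f is injective (A ⊂ B and f is the inclusion), but g(3) = g(4) = 3 with 3 ≠ 4, so g is not injective.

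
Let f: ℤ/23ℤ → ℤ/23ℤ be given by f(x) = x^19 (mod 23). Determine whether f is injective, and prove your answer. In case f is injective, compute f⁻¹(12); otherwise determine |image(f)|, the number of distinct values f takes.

Since 23 is prime, the nonzero elements of ℤ/23ℤ form a cyclic group of order 22.
As gcd(19, 22) = 1, raising to the 19th power is a bijection on this group: if x_1^19 ≡ x_2^19 then (x_1x_2^{−1})^19 = 1, and the only element of order dividing gcd(19, 22) = 1 is 1, so x_1 = x_2.
With f(0) = 0 this makes f injective on all of ℤ/23ℤ, hence bijective (finite equal-size domain and codomain). In particular f is injective.
Since f is injective, we find the preimage of 12. The inverse of x ↦ x^19 on (ℤ/23ℤ)^× is x ↦ x^7, because 19·7 = 133 = 6·22 + 1 ≡ 1 (mod 22) and x^{22} = 1 for x ≠ 0 (Fermat). So f⁻¹(12) = 12^7 mod 23.
Repeated squaring mod 23: 12^1 ≡ 12, 12^2 ≡ 12² = 144 ≡ 6, 12^4 ≡ 6² = 36 ≡ 13. Since 7 = 4 + 2 + 1, 12^7 ≡ 13·6·12: 13·6 = 78 ≡ 9, then 9·12 = 108 ≡ 16. So 12^7 ≡ 16 (mod 23).
Hence f⁻¹(12) = 16.

16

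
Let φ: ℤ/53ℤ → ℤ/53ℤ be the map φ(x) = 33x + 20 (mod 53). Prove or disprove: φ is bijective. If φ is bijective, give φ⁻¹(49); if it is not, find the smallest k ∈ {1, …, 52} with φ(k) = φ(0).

If φ(a) = φ(b), then 33a ≡ 33b (mod 53). Because gcd(33, 53) = 1, we may cancel 33 to get a ≡ b (mod 53).
We now compute 33⁻¹ mod 53 explicitly. Euclid's algorithm: 53 = 1·33 + 20, 33 = 1·20 + 13, 20 = 1·13 + 7, 13 = 1·7 + 6, 7 = 1·6 + 1; back-substituting gives 1 = 45·33 − 28·53, so 33⁻¹ ≡ 45 (mod 53).
For any y ∈ ℤ/53ℤ, x = 45(y − 20) mod 53 satisfies φ(x) = 33·45(y − 20) + 20 ≡ y (since 33·45 ≡ 1 mod 53). So every y has a preimage.
Therefore φ is bijective.
Since φ is bijective, we compute φ⁻¹(49): solve 33x + 20 ≡ 49 (mod 53), i.e. 33x ≡ 29 (mod 53).
Multiplying by 33⁻¹ = 45 gives x ≡ 45·29 = 1305 = 24·53 + 33 ≡ 33 (mod 53).
Check: φ(33) = 33·33 + 20 = 1109 = 20·53 + 49 ≡ 49 (mod 53).

33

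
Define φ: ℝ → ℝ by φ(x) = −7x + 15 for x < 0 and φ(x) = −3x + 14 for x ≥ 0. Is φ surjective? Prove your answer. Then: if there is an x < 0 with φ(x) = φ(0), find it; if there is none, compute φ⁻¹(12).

Both pieces are strictly decreasing (slopes −7 and −3), so each is injective on its own interval.
The left piece maps (−∞, 0) onto (15, ∞); the right piece maps [0, ∞) onto (−∞, 14].
The union (15, ∞) ∪ (−∞, 14] omits the interval between 15 and 14; in particular 15 has no preimage. So φ is not surjective.
Because the two images are disjoint, no x < 0 has φ(x) = φ(0), so we compute φ⁻¹(12): 12 lies in (−∞, 14], so solve −3x + 14 = 12: x = (12 − 14)/(−3) = 2/3.

2/3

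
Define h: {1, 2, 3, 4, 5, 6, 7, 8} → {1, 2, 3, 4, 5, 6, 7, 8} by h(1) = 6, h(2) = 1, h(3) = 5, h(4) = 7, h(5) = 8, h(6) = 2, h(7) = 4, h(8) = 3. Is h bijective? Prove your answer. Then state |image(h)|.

8

The values 6, 1, 5, 7, 8, 2, 4, 3 are a permutation of {1, 2, 3, 4, 5, 6, 7, 8}: each element appears exactly once.
So h is injective and surjective, hence bijective.
The image of h is {1, 2, 3, 4, 5, 6, 7, 8}, which has 8 elements.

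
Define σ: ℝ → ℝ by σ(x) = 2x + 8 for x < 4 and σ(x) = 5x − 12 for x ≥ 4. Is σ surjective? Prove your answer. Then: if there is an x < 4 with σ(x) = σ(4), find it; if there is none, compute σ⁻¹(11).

Both pieces are strictly increasing (slopes 2 and 5), so each is injective on its own interval.
The left piece maps (−∞, 4) onto (−∞, 16); the right piece maps [4, ∞) onto [8, ∞).
The union (−∞, 16) ∪ [8, ∞) covers ℝ, so σ is surjective.
For the follow-up: the images overlap, so an x < 4 with σ(x) = σ(4) exists. σ(4) = 8; solving 2x + 8 = 8 for x < 4 gives x = (8 − 8)/2 = 0.

0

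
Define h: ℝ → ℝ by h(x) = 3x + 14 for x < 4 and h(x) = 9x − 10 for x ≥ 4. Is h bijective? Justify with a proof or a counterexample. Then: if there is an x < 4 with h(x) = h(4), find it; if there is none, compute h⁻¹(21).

7/3

Both pieces are strictly increasing (slopes 3 and 9), so each is injective on its own interval.
The left piece maps (−∞, 4) onto (−∞, 26); the right piece maps [4, ∞) onto [26, ∞).
Since 26 = 26, the images partition ℝ: h is injective and surjective, hence bijective.
Because the two images are disjoint, no x < 4 has h(x) = h(4), so we compute h⁻¹(21): 21 lies in (−∞, 26), so solve 3x + 14 = 21: x = (21 − 14)/3 = 7/3.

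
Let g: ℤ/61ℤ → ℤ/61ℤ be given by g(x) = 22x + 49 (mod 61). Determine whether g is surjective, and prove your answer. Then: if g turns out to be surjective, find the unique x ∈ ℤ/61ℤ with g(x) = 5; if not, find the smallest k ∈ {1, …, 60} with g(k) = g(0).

59

Since gcd(22, 61) = 1, 22 is invertible modulo 61. Euclid's algorithm: 61 = 2·22 + 17, 22 = 1·17 + 5, 17 = 3·5 + 2, 5 = 2·2 + 1; back-substituting gives 1 = 25·22 − 9·61, so 22⁻¹ ≡ 25 (mod 61).
For any y ∈ ℤ/61ℤ, x = 25(y − 49) mod 61 satisfies g(x) = 22·25(y − 49) + 49 ≡ y (since 22·25 ≡ 1 mod 61). So every y has a preimage.
Hence g is surjective.
Since g is surjective, we compute g⁻¹(5): solve 22x + 49 ≡ 5 (mod 61), i.e. 22x ≡ 17 (mod 61).
Multiplying by 22⁻¹ = 25 gives x ≡ 25·17 = 425 = 6·61 + 59 ≡ 59 (mod 61).
Check: g(59) = 22·59 + 49 = 1347 = 22·61 + 5 ≡ 5 (mod 61).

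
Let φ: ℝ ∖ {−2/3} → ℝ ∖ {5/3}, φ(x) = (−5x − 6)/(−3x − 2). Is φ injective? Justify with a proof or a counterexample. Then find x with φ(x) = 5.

-2/5

Suppose φ(x_1) = φ(x_2). Cross-multiplying: (−5x_1 − 6)(−3x_2 − 2) = (−5x_2 − 6)(−3x_1 − 2).
Expanding both sides and cancelling the symmetric terms leaves −8·(x_1 − x_2) = 0. Since −8 ≠ 0, x_1 = x_2. So φ is injective.
Solving φ(x) = 5: cross-multiplying gives −5x − 6 = 5(−3x − 2), which rearranges to 10x = −4, so x = −2/5.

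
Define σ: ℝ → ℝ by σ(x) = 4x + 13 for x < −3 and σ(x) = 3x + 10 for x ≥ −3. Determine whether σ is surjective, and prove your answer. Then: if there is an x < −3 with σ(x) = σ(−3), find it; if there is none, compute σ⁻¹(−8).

Both pieces are strictly increasing (slopes 4 and 3), so each is injective on its own interval.
The left piece maps (−∞, −3) onto (−∞, 1); the right piece maps [−3, ∞) onto [1, ∞).
These images together cover ℝ, so σ is surjective.
Because the two images are disjoint, no x < −3 has σ(x) = σ(−3), so we compute σ⁻¹(−8): −8 lies in (−∞, 1), so solve 4x + 13 = −8: x = (−8 − 13)/4 = −21/4.

-21/4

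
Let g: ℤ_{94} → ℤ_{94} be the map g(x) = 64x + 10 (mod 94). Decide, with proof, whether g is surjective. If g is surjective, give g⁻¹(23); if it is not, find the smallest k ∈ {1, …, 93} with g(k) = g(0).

47

Since gcd(64, 94) = 2, we have 64x ≡ 0 (mod 2) for all x, so g(x) ≡ 0 (mod 2).
But 1 ≢ 0 (mod 2), so 1 ∈ ℤ_{94} has no preimage. Hence g is not surjective.
Since g is not surjective, we find the least positive k with g(k) = g(0): this means 64k ≡ 0 (mod 94), i.e. 94 ∣ 64k. Since gcd(64, 94) = 2, dividing through by 2 this holds exactly when 47 ∣ 32k, and as gcd(32, 47) = 1, exactly when 47 ∣ k.
The smallest positive such k is 47.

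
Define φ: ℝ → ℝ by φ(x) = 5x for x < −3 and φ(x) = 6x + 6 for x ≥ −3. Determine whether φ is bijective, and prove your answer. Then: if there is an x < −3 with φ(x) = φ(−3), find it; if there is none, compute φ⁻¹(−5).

Both pieces are strictly increasing (slopes 5 and 6), so each is injective on its own interval.
The left piece maps (−∞, −3) onto (−∞, −15); the right piece maps [−3, ∞) onto [−12, ∞).
The images leave a gap (−15 has no preimage), so φ is not surjective, hence not bijective.
Because the two images are disjoint, no x < −3 has φ(x) = φ(−3), so we compute φ⁻¹(−5): −5 lies in [−12, ∞), so solve 6x + 6 = −5: x = (−5 − 6)/6 = −11/6.

-11/6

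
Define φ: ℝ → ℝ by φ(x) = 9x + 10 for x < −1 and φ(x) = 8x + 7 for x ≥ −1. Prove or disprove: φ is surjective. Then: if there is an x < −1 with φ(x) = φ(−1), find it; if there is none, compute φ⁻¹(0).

-11/9

Both pieces are strictly increasing (slopes 9 and 8), so each is injective on its own interval.
The left piece maps (−∞, −1) onto (−∞, 1); the right piece maps [−1, ∞) onto [−1, ∞).
The union (−∞, 1) ∪ [−1, ∞) covers ℝ, so φ is surjective.
For the follow-up: the images overlap, so an x < −1 with φ(x) = φ(−1) exists. φ(−1) = −1; solving 9x + 10 = −1 for x < −1 gives x = (−1 − 10)/9 = −11/9.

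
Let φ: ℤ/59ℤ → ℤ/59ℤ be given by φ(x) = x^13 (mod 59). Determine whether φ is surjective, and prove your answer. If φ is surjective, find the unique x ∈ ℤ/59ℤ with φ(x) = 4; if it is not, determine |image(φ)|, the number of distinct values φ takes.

7

Since 59 is prime, the nonzero elements of ℤ/59ℤ form a cyclic group of order 58.
As gcd(13, 58) = 1, raising to the 13th power is a bijection on this group: if x_1^13 ≡ x_2^13 then (x_1x_2^{−1})^13 = 1, and the only element of order dividing gcd(13, 58) = 1 is 1, so x_1 = x_2.
With φ(0) = 0 this makes φ injective on all of ℤ/59ℤ, hence bijective (finite equal-size domain and codomain). In particular φ is surjective.
Since φ is surjective, we find the preimage of 4. The inverse of x ↦ x^13 on (ℤ/59ℤ)^× is x ↦ x^9, because 13·9 = 117 = 2·58 + 1 ≡ 1 (mod 58) and x^{58} = 1 for x ≠ 0 (Fermat). So φ⁻¹(4) = 4^9 mod 59.
Repeated squaring mod 59: 4^1 ≡ 4, 4^2 ≡ 4² = 16, 4^4 ≡ 16² = 256 ≡ 20, 4^8 ≡ 20² = 400 ≡ 46. Since 9 = 8 + 1, 4^9 ≡ 46·4: 46·4 = 184 ≡ 7. So 4^9 ≡ 7 (mod 59).
Hence φ⁻¹(4) = 7.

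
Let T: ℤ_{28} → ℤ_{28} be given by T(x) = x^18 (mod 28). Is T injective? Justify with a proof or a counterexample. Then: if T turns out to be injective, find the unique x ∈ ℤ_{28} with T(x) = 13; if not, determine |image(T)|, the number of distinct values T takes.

T(1) = 1^18 = 1.
T(3): Repeated squaring mod 28: 3^1 ≡ 3, 3^2 ≡ 3² = 9, 3^4 ≡ 9² = 81 ≡ 25, 3^8 ≡ 25² = 625 ≡ 9, 3^16 ≡ 9² = 81 ≡ 25. Since 18 = 16 + 2, 3^18 ≡ 25·9: 25·9 = 225 ≡ 1. So 3^18 ≡ 1 (mod 28).
So T(1) = T(3) = 1 while 1 ≠ 3, so T is not injective.
Since T is not injective, we determine |image(T)|. Computing x^18 mod 28 for each x (by repeated squaring, reducing mod 28 at every step), the values T(0), T(1), …, T(27) are: 0, 1, 8, 1, 8, 1, 8, 21, 8, 1, 8, 1, 8, 1, 0, 1, 8, 1, 8, 1, 8, 21, 8, 1, 8, 1, 8, 1.
The distinct values are {0, 1, 8, 21}; there are 4 of them.

4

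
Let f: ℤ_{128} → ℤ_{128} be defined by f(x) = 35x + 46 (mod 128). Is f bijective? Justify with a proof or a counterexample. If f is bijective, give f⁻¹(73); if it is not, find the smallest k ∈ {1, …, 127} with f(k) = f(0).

Suppose f(u) = f(v) in ℤ_{128}. Then 35u + 46 ≡ 35v + 46 (mod 128), so 35(u − v) ≡ 0 (mod 128).
Since gcd(35, 128) = 1, 35 is invertible modulo 128, hence u − v ≡ 0 (mod 128), i.e. u = v.
We now compute 35⁻¹ mod 128 explicitly. Euclid's algorithm: 128 = 3·35 + 23, 35 = 1·23 + 12, 23 = 1·12 + 11, 12 = 1·11 + 1; back-substituting gives 1 = 11·35 − 3·128, so 35⁻¹ ≡ 11 (mod 128).
For any y ∈ ℤ_{128}, x = 11(y − 46) mod 128 satisfies f(x) = 35·11(y − 46) + 46 ≡ y (since 35·11 ≡ 1 mod 128). So every y has a preimage.
Therefore f is bijective.
Since f is bijective, we find f⁻¹(73): we need 35x ≡ 73 − 46 ≡ 27 (mod 128). Using 35⁻¹ = 11: x ≡ 11·27 = 297 = 2·128 + 41, so x = 41.
Check: f(41) = 35·41 + 46 = 1481 = 11·128 + 73 ≡ 73 (mod 128).

41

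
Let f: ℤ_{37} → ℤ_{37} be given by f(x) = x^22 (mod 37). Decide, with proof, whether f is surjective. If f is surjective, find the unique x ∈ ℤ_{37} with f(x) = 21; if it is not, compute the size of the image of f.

f(18): Repeated squaring mod 37: 18^1 ≡ 18, 18^2 ≡ 18² = 324 ≡ 28, 18^4 ≡ 28² = 784 ≡ 7, 18^8 ≡ 7² = 49 ≡ 12, 18^16 ≡ 12² = 144 ≡ 33. Since 22 = 16 + 4 + 2, 18^22 ≡ 33·7·28: 33·7 = 231 ≡ 9, then 9·28 = 252 ≡ 30. So 18^22 ≡ 30 (mod 37).
f(19): Repeated squaring mod 37: 19^1 ≡ 19, 19^2 ≡ 19² = 361 ≡ 28, 19^4 ≡ 28² = 784 ≡ 7, 19^8 ≡ 7² = 49 ≡ 12, 19^16 ≡ 12² = 144 ≡ 33. Since 22 = 16 + 4 + 2, 19^22 ≡ 33·7·28: 33·7 = 231 ≡ 9, then 9·28 = 252 ≡ 30. So 19^22 ≡ 30 (mod 37).
So f(18) = f(19) = 30 while 18 ≠ 19, thus f is not injective.
A non-injective map from the 37-element set ℤ_{37} to itself takes at most 36 distinct values, so it cannot be surjective. Therefore f is not surjective.
Since f is not surjective, we determine |image(f)|. Computing x^22 mod 37 for each x (by repeated squaring, reducing mod 37 at every step), the values f(0), f(1), …, f(36) are: 0, 1, 21, 7, 34, 4, 36, 33, 11, 12, 10, 26, 16, 3, 27, 28, 9, 25, 30, 30, 25, 9, 28, 27, 3, 16, 26, 10, 12, 11, 33, 36, 4, 34, 7, 21, 1.
The distinct values are {0, 1, 3, 4, 7, 9, 10, 11, 12, 16, 21, 25, 26, 27, 28, 30, 33, 34, 36}; there are 19 of them.

19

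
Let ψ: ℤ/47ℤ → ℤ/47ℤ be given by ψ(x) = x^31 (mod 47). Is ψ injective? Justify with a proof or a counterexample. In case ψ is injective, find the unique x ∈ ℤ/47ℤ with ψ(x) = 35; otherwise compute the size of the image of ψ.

Since 47 is prime, the nonzero elements of ℤ/47ℤ form a cyclic group of order 46.
As gcd(31, 46) = 1, raising to the 31st power is a bijection on this group: if s^31 ≡ t^31 then (st^{−1})^31 = 1, and the only element of order dividing gcd(31, 46) = 1 is 1, so s = t.
With ψ(0) = 0 this makes ψ injective on all of ℤ/47ℤ, hence bijective (finite equal-size domain and codomain). In particular ψ is injective.
Since ψ is injective, we find the preimage of 35. The inverse of x ↦ x^31 on (ℤ/47ℤ)^× is x ↦ x^3, because 31·3 = 93 = 2·46 + 1 ≡ 1 (mod 46) and x^{46} = 1 for x ≠ 0 (Fermat). So ψ⁻¹(35) = 35^3 mod 47.
Repeated squaring mod 47: 35^1 ≡ 35, 35^2 ≡ 35² = 1225 ≡ 3. Since 3 = 2 + 1, 35^3 ≡ 3·35: 3·35 = 105 ≡ 11. So 35^3 ≡ 11 (mod 47).
Hence ψ⁻¹(35) = 11.

11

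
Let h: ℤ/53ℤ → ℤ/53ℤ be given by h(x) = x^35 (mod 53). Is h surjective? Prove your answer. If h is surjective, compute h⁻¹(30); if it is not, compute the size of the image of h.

23

Since 53 is prime, the nonzero elements of ℤ/53ℤ form a cyclic group of order 52.
As gcd(35, 52) = 1, raising to the 35th power is a bijection on this group: if x_1^35 ≡ x_2^35 then (x_1x_2^{−1})^35 = 1, and the only element of order dividing gcd(35, 52) = 1 is 1, so x_1 = x_2.
With h(0) = 0 this makes h injective on all of ℤ/53ℤ, hence bijective (finite equal-size domain and codomain). In particular h is surjective.
Since h is surjective, we find the preimage of 30. The inverse of x ↦ x^35 on (ℤ/53ℤ)^× is x ↦ x^3, because 35·3 = 105 = 2·52 + 1 ≡ 1 (mod 52) and x^{52} = 1 for x ≠ 0 (Fermat). So h⁻¹(30) = 30^3 mod 53.
Repeated squaring mod 53: 30^1 ≡ 30, 30^2 ≡ 30² = 900 ≡ 52. Since 3 = 2 + 1, 30^3 ≡ 52·30: 52·30 = 1560 ≡ 23. So 30^3 ≡ 23 (mod 53).
Hence h⁻¹(30) = 23.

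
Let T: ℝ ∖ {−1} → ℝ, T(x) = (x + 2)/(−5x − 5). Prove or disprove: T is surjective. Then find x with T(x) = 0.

If T(x) = −1/5, cross-multiplying gives −5(x + 2) = 1(−5x − 5), which simplifies to −10 = −5 — false.  So −1/5 has no preimage and T is not surjective.
Solving T(x) = 0: cross-multiplying gives x + 2 = 0(−5x − 5), which rearranges to 1x = −2, so x = −2.

-2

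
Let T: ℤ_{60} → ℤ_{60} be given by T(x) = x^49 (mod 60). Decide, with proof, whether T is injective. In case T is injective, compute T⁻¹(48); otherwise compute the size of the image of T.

T(0) = 0^49 = 0.
T(30): Repeated squaring mod 60: 30^1 ≡ 30, 30^2 ≡ 30² = 900 ≡ 0, 30^4 ≡ 0² = 0, 30^8 ≡ 0² = 0, 30^16 ≡ 0² = 0, 30^32 ≡ 0² = 0. Since 49 = 32 + 16 + 1, 30^49 ≡ 0·0·30: 0·0 = 0, then 0·30 = 0. So 30^49 ≡ 0 (mod 60).
So T(0) = T(30) = 0 while 0 ≠ 30, hence T is not injective.
Since T is not injective, we determine |image(T)|. Computing x^49 mod 60 for each x (by repeated squaring, reducing mod 60 at every step), the values T(0), T(1), …, T(59) are: 0, 1, 32, 3, 4, 5, 36, 7, 8, 9, 40, 11, 12, 13, 44, 15, 16, 17, 48, 19, 20, 21, 52, 23, 24, 25, 56, 27, 28, 29, 0, 31, 32, 33, 4, 35, 36, 37, 8, 39, 40, 41, 12, 43, 44, 45, 16, 47, 48, 49, 20, 51, 52, 53, 24, 55, 56, 57, 28, 59.
The distinct values are {0, 1, 3, 4, 5, 7, 8, 9, 11, 12, 13, 15, 16, 17, 19, 20, 21, 23, 24, 25, 27, 28, 29, 31, 32, 33, 35, 36, 37, 39, 40, 41, 43, 44, 45, 47, 48, 49, 51, 52, 53, 55, 56, 57, 59}; there are 45 of them.

45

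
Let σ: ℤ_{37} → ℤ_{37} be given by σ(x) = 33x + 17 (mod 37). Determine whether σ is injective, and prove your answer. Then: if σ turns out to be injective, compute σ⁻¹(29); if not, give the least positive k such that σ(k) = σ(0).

Recall that σ is injective when σ(a) = σ(b) forces a = b.
If σ(a) = σ(b), then 33a ≡ 33b (mod 37). Because gcd(33, 37) = 1, we may cancel 33 to get a ≡ b (mod 37).
Hence σ is injective.
We now compute 33⁻¹ mod 37 explicitly. Euclid's algorithm: 37 = 1·33 + 4, 33 = 8·4 + 1; back-substituting gives 1 = 9·33 − 8·37, so 33⁻¹ ≡ 9 (mod 37).
Since σ is injective, we find σ⁻¹(29): we need 33x ≡ 29 − 17 ≡ 12 (mod 37). Using 33⁻¹ = 9: x ≡ 9·12 = 108 = 2·37 + 34, so x = 34.
Check: σ(34) = 33·34 + 17 = 1139 = 30·37 + 29 ≡ 29 (mod 37).

34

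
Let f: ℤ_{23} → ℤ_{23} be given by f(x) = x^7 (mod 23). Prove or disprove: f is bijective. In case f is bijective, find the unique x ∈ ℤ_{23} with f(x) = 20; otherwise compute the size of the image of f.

Since 23 is prime, the nonzero elements of ℤ_{23} form a cyclic group of order 22.
As gcd(7, 22) = 1, raising to the 7th power is a bijection on this group: if a^7 ≡ b^7 then (ab^{−1})^7 = 1, and the only element of order dividing gcd(7, 22) = 1 is 1, so a = b.
With f(0) = 0 this makes f injective on all of ℤ_{23}, hence bijective (finite equal-size domain and codomain). In particular f is bijective.
Since f is bijective, we find the preimage of 20. The inverse of x ↦ x^7 on (ℤ_{23})^× is x ↦ x^19, because 7·19 = 133 = 6·22 + 1 ≡ 1 (mod 22) and x^{22} = 1 for x ≠ 0 (Fermat). So f⁻¹(20) = 20^19 mod 23.
Repeated squaring mod 23: 20^1 ≡ 20, 20^2 ≡ 20² = 400 ≡ 9, 20^4 ≡ 9² = 81 ≡ 12, 20^8 ≡ 12² = 144 ≡ 6, 20^16 ≡ 6² = 36 ≡ 13. Since 19 = 16 + 2 + 1, 20^19 ≡ 13·9·20: 13·9 = 117 ≡ 2, then 2·20 = 40 ≡ 17. So 20^19 ≡ 17 (mod 23).
Hence f⁻¹(20) = 17.

17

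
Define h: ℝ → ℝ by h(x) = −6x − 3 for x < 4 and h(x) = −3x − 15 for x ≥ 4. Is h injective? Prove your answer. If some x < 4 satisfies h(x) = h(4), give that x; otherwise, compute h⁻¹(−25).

Both pieces are strictly decreasing (slopes −6 and −3), so each is injective on its own interval.
The left piece maps (−∞, 4) onto (−27, ∞); the right piece maps [4, ∞) onto (−∞, −27].
These images are disjoint, so no value is attained by both pieces. So h is injective.
Because the two images are disjoint, no x < 4 has h(x) = h(4), so we compute h⁻¹(−25): −25 lies in (−27, ∞), so solve −6x − 3 = −25: x = (−25 + 3)/(−6) = 11/3.

11/3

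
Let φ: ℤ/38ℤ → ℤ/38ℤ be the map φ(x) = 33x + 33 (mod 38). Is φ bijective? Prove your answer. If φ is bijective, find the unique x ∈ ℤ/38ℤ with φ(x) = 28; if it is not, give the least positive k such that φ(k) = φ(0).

If φ(x_1) = φ(x_2), then 33x_1 ≡ 33x_2 (mod 38). Because gcd(33, 38) = 1, we may cancel 33 to get x_1 ≡ x_2 (mod 38).
We now compute 33⁻¹ mod 38 explicitly. Euclid's algorithm: 38 = 1·33 + 5, 33 = 6·5 + 3, 5 = 1·3 + 2, 3 = 1·2 + 1; back-substituting gives 1 = 15·33 − 13·38, so 33⁻¹ ≡ 15 (mod 38).
For any y ∈ ℤ/38ℤ, x = 15(y − 33) mod 38 satisfies φ(x) = 33·15(y − 33) + 33 ≡ y (since 33·15 ≡ 1 mod 38). So every y has a preimage.
Therefore φ is bijective.
Since φ is bijective, we find φ⁻¹(28): we need 33x ≡ 28 − 33 ≡ 33 (mod 38). Using 33⁻¹ = 15: x ≡ 15·33 = 495 = 13·38 + 1, so x = 1.
Check: φ(1) = 33·1 + 33 = 66 = 1·38 + 28 ≡ 28 (mod 38).

1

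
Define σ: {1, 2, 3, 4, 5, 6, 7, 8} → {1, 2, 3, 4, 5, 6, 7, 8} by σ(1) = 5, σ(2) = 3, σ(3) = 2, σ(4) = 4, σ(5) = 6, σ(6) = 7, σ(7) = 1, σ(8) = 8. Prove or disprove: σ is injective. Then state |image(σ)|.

8

The values σ(1), …, σ(8) are 5, 3, 2, 4, 6, 7, 1, 8 — all distinct.
So σ(x_1) = σ(x_2) only when x_1 = x_2, and σ is injective.
The image of σ is {1, 2, 3, 4, 5, 6, 7, 8}, which has 8 elements.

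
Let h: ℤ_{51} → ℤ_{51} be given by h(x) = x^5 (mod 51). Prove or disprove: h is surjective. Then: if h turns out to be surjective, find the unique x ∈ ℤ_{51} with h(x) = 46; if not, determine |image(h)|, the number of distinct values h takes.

31

Computing x^5 mod 51 for each x (by repeated squaring, reducing mod 51 at every step), the values h(0), h(1), …, h(50) are: 0, 1, 32, 39, 4, 14, 24, 28, 26, 42, 40, 44, 3, 13, 29, 36, 16, 17, 18, 49, 5, 21, 31, 41, 45, 43, 8, 6, 10, 20, 30, 46, 2, 33, 34, 35, 15, 22, 38, 48, 7, 11, 9, 25, 23, 27, 37, 47, 12, 19, 50.
Every element of ℤ_{51} appears exactly once in this list, so h is a bijection, and in particular surjective.
Since h is surjective, we read off the preimage of 46 from the same table: h(31) = 46, so h⁻¹(46) = 31.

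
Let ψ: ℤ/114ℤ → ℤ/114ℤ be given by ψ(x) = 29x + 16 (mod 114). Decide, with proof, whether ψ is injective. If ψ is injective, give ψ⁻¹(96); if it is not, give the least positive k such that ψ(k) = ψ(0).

Recall that injectivity means: for all a, b in the domain, ψ(a) = ψ(b) implies a = b.
If ψ(a) = ψ(b), then 29a ≡ 29b (mod 114). Because gcd(29, 114) = 1, we may cancel 29 to get a ≡ b (mod 114).
Therefore ψ is injective.
We now compute 29⁻¹ mod 114 explicitly. Euclid's algorithm: 114 = 3·29 + 27, 29 = 1·27 + 2, 27 = 13·2 + 1; back-substituting gives 1 = 59·29 − 15·114, so 29⁻¹ ≡ 59 (mod 114).
Since ψ is injective, we find ψ⁻¹(96): we need 29x ≡ 96 − 16 ≡ 80 (mod 114). Using 29⁻¹ = 59: x ≡ 59·80 = 4720 = 41·114 + 46, so x = 46.
Check: ψ(46) = 29·46 + 16 = 1350 = 11·114 + 96 ≡ 96 (mod 114).

46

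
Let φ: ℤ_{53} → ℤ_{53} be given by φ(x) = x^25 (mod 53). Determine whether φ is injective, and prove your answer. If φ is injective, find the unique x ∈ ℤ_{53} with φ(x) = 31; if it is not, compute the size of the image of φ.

Since 53 is prime, the nonzero elements of ℤ_{53} form a cyclic group of order 52.
As gcd(25, 52) = 1, raising to the 25th power is a bijection on this group: if u^25 ≡ v^25 then (uv^{−1})^25 = 1, and the only element of order dividing gcd(25, 52) = 1 is 1, so u = v.
With φ(0) = 0 this makes φ injective on all of ℤ_{53}, hence bijective (finite equal-size domain and codomain). In particular φ is injective.
Since φ is injective, we find the preimage of 31. The inverse of x ↦ x^25 on (ℤ_{53})^× is x ↦ x^25, because 25·25 = 625 = 12·52 + 1 ≡ 1 (mod 52) and x^{52} = 1 for x ≠ 0 (Fermat). So φ⁻¹(31) = 31^25 mod 53.
Repeated squaring mod 53: 31^1 ≡ 31, 31^2 ≡ 31² = 961 ≡ 7, 31^4 ≡ 7² = 49, 31^8 ≡ 49² = 2401 ≡ 16, 31^16 ≡ 16² = 256 ≡ 44. Since 25 = 16 + 8 + 1, 31^25 ≡ 44·16·31: 44·16 = 704 ≡ 15, then 15·31 = 465 ≡ 41. So 31^25 ≡ 41 (mod 53).
Hence φ⁻¹(31) = 41.

41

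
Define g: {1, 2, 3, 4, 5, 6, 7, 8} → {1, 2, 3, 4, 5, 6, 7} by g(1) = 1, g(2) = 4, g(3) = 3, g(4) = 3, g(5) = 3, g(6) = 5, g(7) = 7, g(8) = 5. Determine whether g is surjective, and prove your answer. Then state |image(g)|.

5

No element maps to 2, so g is not surjective.
The image of g is {1, 3, 4, 5, 7}, which has 5 elements.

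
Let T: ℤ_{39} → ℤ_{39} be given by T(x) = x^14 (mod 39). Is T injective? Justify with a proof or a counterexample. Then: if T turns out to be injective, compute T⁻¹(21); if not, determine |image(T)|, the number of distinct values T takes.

14

T(5): Repeated squaring mod 39: 5^1 ≡ 5, 5^2 ≡ 5² = 25, 5^4 ≡ 25² = 625 ≡ 1, 5^8 ≡ 1² = 1. Since 14 = 8 + 4 + 2, 5^14 ≡ 1·1·25: 1·1 = 1, then 1·25 = 25. So 5^14 ≡ 25 (mod 39).
T(8): Repeated squaring mod 39: 8^1 ≡ 8, 8^2 ≡ 8² = 64 ≡ 25, 8^4 ≡ 25² = 625 ≡ 1, 8^8 ≡ 1² = 1. Since 14 = 8 + 4 + 2, 8^14 ≡ 1·1·25: 1·1 = 1, then 1·25 = 25. So 8^14 ≡ 25 (mod 39).
So T(5) = T(8) = 25 while 5 ≠ 8, therefore T is not injective.
Since T is not injective, we determine |image(T)|. Computing x^14 mod 39 for each x (by repeated squaring, reducing mod 39 at every step), the values T(0), T(1), …, T(38) are: 0, 1, 4, 9, 16, 25, 36, 10, 25, 3, 22, 4, 27, 13, 1, 30, 22, 16, 12, 10, 10, 12, 16, 22, 30, 1, 13, 27, 4, 22, 3, 25, 10, 36, 25, 16, 9, 4, 1.
The distinct values are {0, 1, 3, 4, 9, 10, 12, 13, 16, 22, 25, 27, 30, 36}; there are 14 of them.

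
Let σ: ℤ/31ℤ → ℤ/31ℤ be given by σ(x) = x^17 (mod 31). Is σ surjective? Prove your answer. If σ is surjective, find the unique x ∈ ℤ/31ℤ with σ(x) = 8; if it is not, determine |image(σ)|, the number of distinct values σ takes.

16

Since 31 is prime, the nonzero elements of ℤ/31ℤ form a cyclic group of order 30.
As gcd(17, 30) = 1, raising to the 17th power is a bijection on this group: if u^17 ≡ v^17 then (uv^{−1})^17 = 1, and the only element of order dividing gcd(17, 30) = 1 is 1, so u = v.
With σ(0) = 0 this makes σ injective on all of ℤ/31ℤ, hence bijective (finite equal-size domain and codomain). In particular σ is surjective.
Since σ is surjective, we find the preimage of 8. The inverse of x ↦ x^17 on (ℤ/31ℤ)^× is x ↦ x^23, because 17·23 = 391 = 13·30 + 1 ≡ 1 (mod 30) and x^{30} = 1 for x ≠ 0 (Fermat). So σ⁻¹(8) = 8^23 mod 31.
Repeated squaring mod 31: 8^1 ≡ 8, 8^2 ≡ 8² = 64 ≡ 2, 8^4 ≡ 2² = 4, 8^8 ≡ 4² = 16, 8^16 ≡ 16² = 256 ≡ 8. Since 23 = 16 + 4 + 2 + 1, 8^23 ≡ 8·4·2·8: 8·4 = 32 ≡ 1, then 1·2 = 2, then 2·8 = 16. So 8^23 ≡ 16 (mod 31).
Hence σ⁻¹(8) = 16.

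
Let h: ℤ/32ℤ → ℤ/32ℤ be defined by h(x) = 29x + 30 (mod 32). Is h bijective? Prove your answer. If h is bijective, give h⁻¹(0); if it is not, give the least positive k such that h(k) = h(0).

Suppose h(s) = h(t) in ℤ/32ℤ. Then 29s + 30 ≡ 29t + 30 (mod 32), therefore 29(s − t) ≡ 0 (mod 32).
Since gcd(29, 32) = 1, 29 is invertible modulo 32, thus s − t ≡ 0 (mod 32), i.e. s = t.
We now compute 29⁻¹ mod 32 explicitly. Euclid's algorithm: 32 = 1·29 + 3, 29 = 9·3 + 2, 3 = 1·2 + 1; back-substituting gives 1 = 21·29 − 19·32, so 29⁻¹ ≡ 21 (mod 32).
For any y ∈ ℤ/32ℤ, x = 21(y − 30) mod 32 satisfies h(x) = 29·21(y − 30) + 30 ≡ y (since 29·21 ≡ 1 mod 32). So every y has a preimage.
Therefore h is bijective.
Since h is bijective, we find h⁻¹(0): we need 29x ≡ 0 − 30 ≡ 2 (mod 32). Using 29⁻¹ = 21: x ≡ 21·2 = 42 = 1·32 + 10, so x = 10.
Check: h(10) = 29·10 + 30 = 320 = 10·32 + 0 ≡ 0 (mod 32).

10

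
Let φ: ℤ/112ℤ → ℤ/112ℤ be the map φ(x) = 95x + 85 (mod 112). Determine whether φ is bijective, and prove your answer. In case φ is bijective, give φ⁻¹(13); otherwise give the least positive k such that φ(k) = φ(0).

24

If φ(s) = φ(t), then 95s ≡ 95t (mod 112). Because gcd(95, 112) = 1, we may cancel 95 to get s ≡ t (mod 112).
We now compute 95⁻¹ mod 112 explicitly. Euclid's algorithm: 112 = 1·95 + 17, 95 = 5·17 + 10, 17 = 1·10 + 7, 10 = 1·7 + 3, 7 = 2·3 + 1; back-substituting gives 1 = 79·95 − 67·112, so 95⁻¹ ≡ 79 (mod 112).
For any y ∈ ℤ/112ℤ, x = 79(y − 85) mod 112 satisfies φ(x) = 95·79(y − 85) + 85 ≡ y (since 95·79 ≡ 1 mod 112). So every y has a preimage.
Thus φ is bijective.
Since φ is bijective, we compute φ⁻¹(13): solve 95x + 85 ≡ 13 (mod 112), i.e. 95x ≡ 40 (mod 112).
Multiplying by 95⁻¹ = 79 gives x ≡ 79·40 = 3160 = 28·112 + 24 ≡ 24 (mod 112).
Check: φ(24) = 95·24 + 85 = 2365 = 21·112 + 13 ≡ 13 (mod 112).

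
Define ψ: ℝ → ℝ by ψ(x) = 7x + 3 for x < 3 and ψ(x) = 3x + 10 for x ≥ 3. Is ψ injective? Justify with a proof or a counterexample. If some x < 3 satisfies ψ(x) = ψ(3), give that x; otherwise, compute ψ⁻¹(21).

16/7

Both pieces are strictly increasing (slopes 7 and 3), so each is injective on its own interval.
The left piece maps (−∞, 3) onto (−∞, 24); the right piece maps [3, ∞) onto [19, ∞).
These images overlap. In particular ψ(3) = 19 (right piece), and solving 7x + 3 = 19 on the left piece gives x = 16/7 < 3.
So ψ(16/7) = ψ(3) with 16/7 ≠ 3, and ψ is not injective. This x = 16/7 is the requested value below 3.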